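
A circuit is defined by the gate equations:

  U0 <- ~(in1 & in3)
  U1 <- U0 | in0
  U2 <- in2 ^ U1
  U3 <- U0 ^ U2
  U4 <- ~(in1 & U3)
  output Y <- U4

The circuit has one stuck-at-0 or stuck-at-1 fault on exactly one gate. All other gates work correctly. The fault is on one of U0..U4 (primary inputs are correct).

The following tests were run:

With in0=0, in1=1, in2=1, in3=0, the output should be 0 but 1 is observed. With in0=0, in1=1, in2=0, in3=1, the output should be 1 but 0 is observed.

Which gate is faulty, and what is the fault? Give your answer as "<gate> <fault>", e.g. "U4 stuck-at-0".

Fault-free values for test 1 (in0=0, in1=1, in2=1, in3=0): U0=1, U1=1, U2=0, U3=1, U4=0, giving Y=0. Observed 1.
Test 1: faults giving observed 1 are {U1 stuck-at-0, U2 stuck-at-1, U3 stuck-at-0, U4 stuck-at-1}.
Test 2 (in0=0, in1=1, in2=0, in3=1): fault-free U0=0, U1=0, U2=0, U3=0, U4=1 → 1; observed 0. Eliminates U1 stuck-at-0, U3 stuck-at-0, U4 stuck-at-1.
Only U2 stuck-at-1 is consistent with every test.

U2 stuck-at-1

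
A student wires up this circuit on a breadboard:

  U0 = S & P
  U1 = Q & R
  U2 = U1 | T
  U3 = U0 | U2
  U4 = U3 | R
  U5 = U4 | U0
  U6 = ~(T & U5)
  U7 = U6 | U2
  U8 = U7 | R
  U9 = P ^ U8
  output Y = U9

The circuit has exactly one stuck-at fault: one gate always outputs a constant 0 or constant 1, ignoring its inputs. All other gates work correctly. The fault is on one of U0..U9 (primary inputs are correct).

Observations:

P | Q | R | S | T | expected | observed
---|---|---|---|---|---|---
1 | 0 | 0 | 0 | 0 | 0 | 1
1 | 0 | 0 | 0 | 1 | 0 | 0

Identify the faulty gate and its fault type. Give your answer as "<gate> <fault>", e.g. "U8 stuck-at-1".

Fault-free values for test 1 (P=1, Q=0, R=0, S=0, T=0): U0=0, U1=0, U2=0, U3=0, U4=0, U5=0, U6=1, U7=1, U8=1, U9=0, giving Y=0. Observed 1.
Test 1: faults giving observed 1 are {U6 stuck-at-0, U7 stuck-at-0, U8 stuck-at-0, U9 stuck-at-1}.
Test 2 (P=1, Q=0, R=0, S=0, T=1): fault-free U0=0, U1=0, U2=1, U3=1, U4=1, U5=1, U6=0, U7=1, U8=1, U9=0 → 0; observed 0. Eliminates U7 stuck-at-0, U8 stuck-at-0, U9 stuck-at-1.
Only U6 stuck-at-0 is consistent with every test.

U6 stuck-at-0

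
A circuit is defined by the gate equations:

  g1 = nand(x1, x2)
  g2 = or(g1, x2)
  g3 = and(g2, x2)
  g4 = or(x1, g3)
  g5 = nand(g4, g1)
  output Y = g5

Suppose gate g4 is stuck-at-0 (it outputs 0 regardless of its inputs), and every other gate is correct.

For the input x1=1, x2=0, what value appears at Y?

Propagate with g4 forced: g1=1, g2=1, g3=0, g4=0 [stuck-at-0], g5=1.
So Y = 1. (Without the fault it would be 0.)

1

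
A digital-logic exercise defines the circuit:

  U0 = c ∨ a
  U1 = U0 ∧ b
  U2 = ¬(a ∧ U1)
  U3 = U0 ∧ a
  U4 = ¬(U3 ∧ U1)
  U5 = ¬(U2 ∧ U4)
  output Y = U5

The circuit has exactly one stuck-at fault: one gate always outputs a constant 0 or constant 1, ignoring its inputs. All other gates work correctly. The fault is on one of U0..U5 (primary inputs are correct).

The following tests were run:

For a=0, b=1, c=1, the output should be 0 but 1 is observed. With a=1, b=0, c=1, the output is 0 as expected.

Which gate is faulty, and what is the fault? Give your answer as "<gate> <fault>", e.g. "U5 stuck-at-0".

Fault-free values for test 1 (a=0, b=1, c=1): U0=1, U1=1, U2=1, U3=0, U4=1, U5=0, giving Y=0. Observed 1.
Test 1: faults giving observed 1 are {U2 stuck-at-0, U3 stuck-at-1, U4 stuck-at-0, U5 stuck-at-1}.
Test 2 (a=1, b=0, c=1): fault-free U0=1, U1=0, U2=1, U3=1, U4=1, U5=0 → 0; observed 0. Eliminates U2 stuck-at-0, U4 stuck-at-0, U5 stuck-at-1.
Only U3 stuck-at-1 is consistent with every test.

U3 stuck-at-1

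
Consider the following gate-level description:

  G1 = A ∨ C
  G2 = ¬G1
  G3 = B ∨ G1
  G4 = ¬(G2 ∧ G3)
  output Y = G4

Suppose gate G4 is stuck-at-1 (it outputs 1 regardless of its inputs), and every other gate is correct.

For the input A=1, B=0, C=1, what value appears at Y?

Propagate with G4 forced: G1=1, G2=0, G3=1, G4=1 [stuck-at-1].
So Y = 1. (Same as the fault-free value — the fault is masked on this input.)

1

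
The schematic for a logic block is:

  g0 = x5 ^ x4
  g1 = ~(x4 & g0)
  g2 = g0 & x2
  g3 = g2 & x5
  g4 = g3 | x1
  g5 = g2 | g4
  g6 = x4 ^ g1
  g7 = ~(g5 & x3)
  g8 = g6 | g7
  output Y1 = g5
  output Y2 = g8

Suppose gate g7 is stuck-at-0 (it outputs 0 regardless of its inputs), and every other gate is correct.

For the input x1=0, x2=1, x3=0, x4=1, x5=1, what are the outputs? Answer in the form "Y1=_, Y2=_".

Y1=0, Y2=0

Propagate with g7 forced: g0=0, g1=1, g2=0, g3=0, g4=0, g5=0, g6=0, g7=0 [stuck-at-0], g8=0.
So the outputs are Y1=0, Y2=0. (Without the fault they would be Y1=0, Y2=1.)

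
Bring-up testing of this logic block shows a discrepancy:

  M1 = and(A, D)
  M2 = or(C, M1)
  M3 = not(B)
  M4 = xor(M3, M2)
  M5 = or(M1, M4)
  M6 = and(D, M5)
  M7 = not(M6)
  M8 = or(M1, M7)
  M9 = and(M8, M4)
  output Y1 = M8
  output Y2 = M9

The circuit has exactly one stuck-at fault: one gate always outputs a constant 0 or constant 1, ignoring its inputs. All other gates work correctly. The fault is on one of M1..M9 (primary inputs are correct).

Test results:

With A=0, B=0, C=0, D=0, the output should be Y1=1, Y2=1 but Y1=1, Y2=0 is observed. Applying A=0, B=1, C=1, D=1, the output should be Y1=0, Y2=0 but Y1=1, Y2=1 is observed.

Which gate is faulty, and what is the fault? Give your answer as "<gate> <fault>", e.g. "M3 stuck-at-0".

M1 stuck-at-1

Fault-free values for test 1 (A=0, B=0, C=0, D=0): M1=0, M2=0, M3=1, M4=1, M5=1, M6=0, M7=1, M8=1, M9=1, giving Y1=1, Y2=1. Observed Y1=1, Y2=0.
Test 1: faults giving observed Y1=1, Y2=0 are {M1 stuck-at-1, M2 stuck-at-1, M3 stuck-at-0, M4 stuck-at-0, M9 stuck-at-0}.
Test 2 (A=0, B=1, C=1, D=1): fault-free M1=0, M2=1, M3=0, M4=1, M5=1, M6=1, M7=0, M8=0, M9=0 → Y1=0, Y2=0; observed Y1=1, Y2=1. Eliminates M2 stuck-at-1, M3 stuck-at-0, M4 stuck-at-0, M9 stuck-at-0.
Only M1 stuck-at-1 is consistent with every test.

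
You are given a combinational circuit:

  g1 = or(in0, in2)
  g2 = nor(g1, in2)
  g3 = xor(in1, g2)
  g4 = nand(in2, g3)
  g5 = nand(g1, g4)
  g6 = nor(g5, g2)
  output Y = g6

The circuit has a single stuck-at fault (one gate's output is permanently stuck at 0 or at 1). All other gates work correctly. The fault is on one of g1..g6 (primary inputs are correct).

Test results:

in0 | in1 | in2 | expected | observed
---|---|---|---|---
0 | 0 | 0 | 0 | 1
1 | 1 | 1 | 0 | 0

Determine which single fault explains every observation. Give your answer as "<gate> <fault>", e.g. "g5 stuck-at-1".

Fault-free values for test 1 (in0=0, in1=0, in2=0): g1=0, g2=1, g3=1, g4=1, g5=1, g6=0, giving Y=0. Observed 1.
Test 1: faults giving observed 1 are {g1 stuck-at-1, g6 stuck-at-1}.
Test 2 (in0=1, in1=1, in2=1): fault-free g1=1, g2=0, g3=1, g4=0, g5=1, g6=0 → 0; observed 0. Eliminates g6 stuck-at-1.
Only g1 stuck-at-1 is consistent with every test.

g1 stuck-at-1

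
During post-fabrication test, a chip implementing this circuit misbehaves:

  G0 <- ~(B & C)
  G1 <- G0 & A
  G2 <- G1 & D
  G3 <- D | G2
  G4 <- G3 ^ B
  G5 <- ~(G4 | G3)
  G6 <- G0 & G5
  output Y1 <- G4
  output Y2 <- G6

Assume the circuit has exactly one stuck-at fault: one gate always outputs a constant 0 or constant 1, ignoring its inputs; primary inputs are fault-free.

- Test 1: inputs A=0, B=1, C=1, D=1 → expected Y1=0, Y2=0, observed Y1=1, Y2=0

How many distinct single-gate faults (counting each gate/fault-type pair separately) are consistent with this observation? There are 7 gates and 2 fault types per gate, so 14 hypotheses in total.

Fault-free: G0=0, G1=0, G2=0, G3=1, G4=0, G5=0, G6=0 → Y1=0, Y2=0. Observed Y1=1, Y2=0.
  G0 stuck-at-0: output Y1=0, Y2=0 ✗
  G0 stuck-at-1: output Y1=0, Y2=0 ✗
  G1 stuck-at-0: output Y1=0, Y2=0 ✗
  G1 stuck-at-1: output Y1=0, Y2=0 ✗
  G2 stuck-at-0: output Y1=0, Y2=0 ✗
  G2 stuck-at-1: output Y1=0, Y2=0 ✗
  G3 stuck-at-0: output Y1=1, Y2=0 ✓
  G3 stuck-at-1: output Y1=0, Y2=0 ✗
  G4 stuck-at-0: output Y1=0, Y2=0 ✗
  G4 stuck-at-1: output Y1=1, Y2=0 ✓
  G5 stuck-at-0: output Y1=0, Y2=0 ✗
  G5 stuck-at-1: output Y1=0, Y2=0 ✗
  G6 stuck-at-0: output Y1=0, Y2=0 ✗
  G6 stuck-at-1: output Y1=0, Y2=1 ✗
Consistent faults: {G3 stuck-at-0, G4 stuck-at-1} — 2 in all.

2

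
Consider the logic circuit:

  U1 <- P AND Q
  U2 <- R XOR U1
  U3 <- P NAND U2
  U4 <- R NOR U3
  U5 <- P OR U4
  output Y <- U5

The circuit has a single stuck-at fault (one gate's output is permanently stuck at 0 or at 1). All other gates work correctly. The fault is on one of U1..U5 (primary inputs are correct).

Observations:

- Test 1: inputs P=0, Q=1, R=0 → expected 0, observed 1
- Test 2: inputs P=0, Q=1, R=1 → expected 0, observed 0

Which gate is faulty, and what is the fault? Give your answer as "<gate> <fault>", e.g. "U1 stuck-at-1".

U3 stuck-at-0

Fault-free values for test 1 (P=0, Q=1, R=0): U1=0, U2=0, U3=1, U4=0, U5=0, giving Y=0. Observed 1.
Test 1: faults giving observed 1 are {U3 stuck-at-0, U4 stuck-at-1, U5 stuck-at-1}.
Test 2 (P=0, Q=1, R=1): fault-free U1=0, U2=1, U3=1, U4=0, U5=0 → 0; observed 0. Eliminates U4 stuck-at-1, U5 stuck-at-1.
Only U3 stuck-at-0 is consistent with every test.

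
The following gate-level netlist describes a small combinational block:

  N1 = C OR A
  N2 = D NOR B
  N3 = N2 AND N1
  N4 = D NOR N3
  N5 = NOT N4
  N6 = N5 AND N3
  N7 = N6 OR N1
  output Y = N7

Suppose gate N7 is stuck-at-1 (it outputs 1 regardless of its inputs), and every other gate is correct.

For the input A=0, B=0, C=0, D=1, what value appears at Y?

Propagate with N7 forced: N1=0, N2=0, N3=0, N4=0, N5=1, N6=0, N7=1 [stuck-at-1].
So Y = 1. (Without the fault it would be 0.)

1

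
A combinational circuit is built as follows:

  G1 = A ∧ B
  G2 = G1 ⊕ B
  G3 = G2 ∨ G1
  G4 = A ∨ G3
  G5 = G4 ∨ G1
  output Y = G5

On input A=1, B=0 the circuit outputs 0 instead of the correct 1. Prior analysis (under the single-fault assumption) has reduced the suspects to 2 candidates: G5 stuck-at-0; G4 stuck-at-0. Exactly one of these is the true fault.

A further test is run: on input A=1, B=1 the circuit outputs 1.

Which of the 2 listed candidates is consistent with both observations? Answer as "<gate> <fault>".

G4 stuck-at-0

Evaluate each candidate on input A=1, B=1:
  G5 stuck-at-0: G1=1, G2=0, G3=1, G4=1, G5=0 [stuck-at-0] → 0 — eliminated
  G4 stuck-at-0: G1=1, G2=0, G3=1, G4=0 [stuck-at-0], G5=1 → 1 — matches
Only G4 stuck-at-0 reproduces the observed 1.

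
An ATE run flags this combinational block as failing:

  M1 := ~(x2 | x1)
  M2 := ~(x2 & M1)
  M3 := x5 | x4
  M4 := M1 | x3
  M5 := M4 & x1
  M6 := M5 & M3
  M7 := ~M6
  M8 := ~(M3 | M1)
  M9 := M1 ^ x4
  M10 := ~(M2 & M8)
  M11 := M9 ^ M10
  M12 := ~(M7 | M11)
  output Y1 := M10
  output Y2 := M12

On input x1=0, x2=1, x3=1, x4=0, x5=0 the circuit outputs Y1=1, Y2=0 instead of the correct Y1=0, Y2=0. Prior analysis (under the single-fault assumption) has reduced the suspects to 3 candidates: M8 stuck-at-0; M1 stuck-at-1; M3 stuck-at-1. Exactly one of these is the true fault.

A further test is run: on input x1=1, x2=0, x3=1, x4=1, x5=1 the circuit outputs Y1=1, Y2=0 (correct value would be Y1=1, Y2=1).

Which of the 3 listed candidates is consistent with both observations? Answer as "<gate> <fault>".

M1 stuck-at-1

Evaluate each candidate on input x1=1, x2=0, x3=1, x4=1, x5=1:
  M8 stuck-at-0: M1=0, M2=1, M3=1, M4=1, M5=1, M6=1, M7=0, M8=0 [stuck-at-0], M9=1, M10=1, M11=0, M12=1 → Y1=1, Y2=1 — eliminated
  M1 stuck-at-1: M1=1 [stuck-at-1], M2=1, M3=1, M4=1, M5=1, M6=1, M7=0, M8=0, M9=0, M10=1, M11=1, M12=0 → Y1=1, Y2=0 — matches
  M3 stuck-at-1: M1=0, M2=1, M3=1 [stuck-at-1], M4=1, M5=1, M6=1, M7=0, M8=0, M9=1, M10=1, M11=0, M12=1 → Y1=1, Y2=1 — eliminated
Only M1 stuck-at-1 reproduces the observed Y1=1, Y2=0.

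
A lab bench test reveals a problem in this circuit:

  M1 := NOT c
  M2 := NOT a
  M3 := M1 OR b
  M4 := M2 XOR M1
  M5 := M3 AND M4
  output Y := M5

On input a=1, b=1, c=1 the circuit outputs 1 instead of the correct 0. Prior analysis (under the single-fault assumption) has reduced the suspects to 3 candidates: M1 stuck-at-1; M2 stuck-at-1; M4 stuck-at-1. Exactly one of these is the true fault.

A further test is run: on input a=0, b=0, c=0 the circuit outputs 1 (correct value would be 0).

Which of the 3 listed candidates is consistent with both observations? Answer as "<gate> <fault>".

Evaluate each candidate on input a=0, b=0, c=0:
  M1 stuck-at-1: M1=1 [stuck-at-1], M2=1, M3=1, M4=0, M5=0 → 0 — eliminated
  M2 stuck-at-1: M1=1, M2=1 [stuck-at-1], M3=1, M4=0, M5=0 → 0 — eliminated
  M4 stuck-at-1: M1=1, M2=1, M3=1, M4=1 [stuck-at-1], M5=1 → 1 — matches
Only M4 stuck-at-1 reproduces the observed 1.

M4 stuck-at-1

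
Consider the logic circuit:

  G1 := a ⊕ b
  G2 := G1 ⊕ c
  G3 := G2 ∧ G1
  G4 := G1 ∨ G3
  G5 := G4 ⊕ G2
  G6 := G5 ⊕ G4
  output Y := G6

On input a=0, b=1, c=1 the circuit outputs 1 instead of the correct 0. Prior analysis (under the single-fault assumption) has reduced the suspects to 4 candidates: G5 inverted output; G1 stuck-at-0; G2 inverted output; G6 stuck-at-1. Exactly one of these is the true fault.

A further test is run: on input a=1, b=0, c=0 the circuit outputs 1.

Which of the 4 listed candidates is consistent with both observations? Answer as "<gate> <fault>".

Evaluate each candidate on input a=1, b=0, c=0:
  G5 inverted output: G1=1, G2=1, G3=1, G4=1, G5=1 [inverted output], G6=0 → 0 — eliminated
  G1 stuck-at-0: G1=0 [stuck-at-0], G2=0, G3=0, G4=0, G5=0, G6=0 → 0 — eliminated
  G2 inverted output: G1=1, G2=0 [inverted output], G3=0, G4=1, G5=1, G6=0 → 0 — eliminated
  G6 stuck-at-1: G1=1, G2=1, G3=1, G4=1, G5=0, G6=1 [stuck-at-1] → 1 — matches
Only G6 stuck-at-1 reproduces the observed 1.

G6 stuck-at-1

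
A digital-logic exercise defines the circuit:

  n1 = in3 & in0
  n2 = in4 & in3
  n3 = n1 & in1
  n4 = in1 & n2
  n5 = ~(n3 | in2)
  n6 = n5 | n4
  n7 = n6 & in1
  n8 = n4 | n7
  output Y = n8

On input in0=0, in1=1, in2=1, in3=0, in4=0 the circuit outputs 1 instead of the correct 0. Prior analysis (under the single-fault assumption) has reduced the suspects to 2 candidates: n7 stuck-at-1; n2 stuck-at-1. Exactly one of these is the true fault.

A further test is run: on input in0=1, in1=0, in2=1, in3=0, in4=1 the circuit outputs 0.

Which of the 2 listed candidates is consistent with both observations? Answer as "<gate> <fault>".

n2 stuck-at-1

Evaluate each candidate on input in0=1, in1=0, in2=1, in3=0, in4=1:
  n7 stuck-at-1: n1=0, n2=0, n3=0, n4=0, n5=0, n6=0, n7=1 [stuck-at-1], n8=1 → 1 — eliminated
  n2 stuck-at-1: n1=0, n2=1 [stuck-at-1], n3=0, n4=0, n5=0, n6=0, n7=0, n8=0 → 0 — matches
Only n2 stuck-at-1 reproduces the observed 0.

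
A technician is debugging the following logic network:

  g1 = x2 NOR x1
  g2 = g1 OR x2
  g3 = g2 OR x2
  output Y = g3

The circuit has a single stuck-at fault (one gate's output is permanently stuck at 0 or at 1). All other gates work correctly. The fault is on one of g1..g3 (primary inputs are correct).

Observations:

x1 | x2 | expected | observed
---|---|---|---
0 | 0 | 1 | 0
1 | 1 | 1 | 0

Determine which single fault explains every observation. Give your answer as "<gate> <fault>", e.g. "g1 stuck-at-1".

g3 stuck-at-0

Fault-free values for test 1 (x1=0, x2=0): g1=1, g2=1, g3=1, giving Y=1. Observed 0.
Test 1: faults giving observed 0 are {g1 stuck-at-0, g2 stuck-at-0, g3 stuck-at-0}.
Test 2 (x1=1, x2=1): fault-free g1=0, g2=1, g3=1 → 1; observed 0. Eliminates g1 stuck-at-0, g2 stuck-at-0.
Only g3 stuck-at-0 is consistent with every test.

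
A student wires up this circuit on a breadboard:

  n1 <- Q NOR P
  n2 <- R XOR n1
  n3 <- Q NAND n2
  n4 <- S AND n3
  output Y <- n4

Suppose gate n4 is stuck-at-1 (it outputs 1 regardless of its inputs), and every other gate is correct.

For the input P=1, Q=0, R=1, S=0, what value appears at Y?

Propagate with n4 forced: n1=0, n2=1, n3=1, n4=1 [stuck-at-1].
So Y = 1. (Without the fault it would be 0.)

1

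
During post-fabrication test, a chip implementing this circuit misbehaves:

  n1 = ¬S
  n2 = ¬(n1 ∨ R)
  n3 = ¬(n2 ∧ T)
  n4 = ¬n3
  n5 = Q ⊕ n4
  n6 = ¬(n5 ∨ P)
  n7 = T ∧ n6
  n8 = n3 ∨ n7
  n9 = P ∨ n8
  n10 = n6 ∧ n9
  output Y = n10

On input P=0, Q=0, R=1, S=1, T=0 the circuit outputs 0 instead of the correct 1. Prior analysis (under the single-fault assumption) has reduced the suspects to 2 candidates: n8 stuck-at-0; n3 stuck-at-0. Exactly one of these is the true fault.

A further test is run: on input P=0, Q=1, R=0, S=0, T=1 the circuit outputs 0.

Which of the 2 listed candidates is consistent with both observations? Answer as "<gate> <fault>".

n8 stuck-at-0

Evaluate each candidate on input P=0, Q=1, R=0, S=0, T=1:
  n8 stuck-at-0: n1=1, n2=0, n3=1, n4=0, n5=1, n6=0, n7=0, n8=0 [stuck-at-0], n9=0, n10=0 → 0 — matches
  n3 stuck-at-0: n1=1, n2=0, n3=0 [stuck-at-0], n4=1, n5=0, n6=1, n7=1, n8=1, n9=1, n10=1 → 1 — eliminated
Only n8 stuck-at-0 reproduces the observed 0.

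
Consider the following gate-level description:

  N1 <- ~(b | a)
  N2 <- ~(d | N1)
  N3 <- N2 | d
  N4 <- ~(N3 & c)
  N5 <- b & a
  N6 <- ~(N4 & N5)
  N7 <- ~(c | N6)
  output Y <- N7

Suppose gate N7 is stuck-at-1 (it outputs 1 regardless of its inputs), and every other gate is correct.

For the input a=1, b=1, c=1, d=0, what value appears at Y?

1

Propagate with N7 forced: N1=0, N2=1, N3=1, N4=0, N5=1, N6=1, N7=1 [stuck-at-1].
So Y = 1. (Without the fault it would be 0.)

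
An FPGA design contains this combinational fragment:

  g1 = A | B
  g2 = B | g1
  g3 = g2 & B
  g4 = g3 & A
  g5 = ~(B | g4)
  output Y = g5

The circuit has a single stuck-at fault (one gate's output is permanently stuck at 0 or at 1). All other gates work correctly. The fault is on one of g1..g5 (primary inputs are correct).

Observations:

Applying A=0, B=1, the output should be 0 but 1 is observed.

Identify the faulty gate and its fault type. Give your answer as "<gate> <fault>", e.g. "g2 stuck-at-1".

Fault-free values for test 1 (A=0, B=1): g1=1, g2=1, g3=1, g4=0, g5=0, giving Y=0. Observed 1.
Test 1: faults giving observed 1 are {g5 stuck-at-1}.
Only g5 stuck-at-1 is consistent with every test.

g5 stuck-at-1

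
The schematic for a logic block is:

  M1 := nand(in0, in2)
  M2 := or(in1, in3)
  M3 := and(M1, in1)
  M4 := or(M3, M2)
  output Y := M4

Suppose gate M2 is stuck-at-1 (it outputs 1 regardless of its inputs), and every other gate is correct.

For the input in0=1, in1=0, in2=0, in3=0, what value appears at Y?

1

Propagate with M2 forced: M1=1, M2=1 [stuck-at-1], M3=0, M4=1.
So Y = 1. (Without the fault it would be 0.)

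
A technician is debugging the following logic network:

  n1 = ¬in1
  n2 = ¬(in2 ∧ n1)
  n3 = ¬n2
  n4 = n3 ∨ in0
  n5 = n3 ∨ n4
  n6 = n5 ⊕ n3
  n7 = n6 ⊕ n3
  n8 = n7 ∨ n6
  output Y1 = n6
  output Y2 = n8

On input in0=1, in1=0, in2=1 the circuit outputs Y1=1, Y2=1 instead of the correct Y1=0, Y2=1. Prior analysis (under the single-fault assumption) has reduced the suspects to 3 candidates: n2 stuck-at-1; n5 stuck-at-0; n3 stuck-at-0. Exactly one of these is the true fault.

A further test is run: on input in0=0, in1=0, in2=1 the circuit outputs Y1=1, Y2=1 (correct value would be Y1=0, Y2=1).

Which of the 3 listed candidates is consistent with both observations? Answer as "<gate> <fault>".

n5 stuck-at-0

Evaluate each candidate on input in0=0, in1=0, in2=1:
  n2 stuck-at-1: n1=1, n2=1 [stuck-at-1], n3=0, n4=0, n5=0, n6=0, n7=0, n8=0 → Y1=0, Y2=0 — eliminated
  n5 stuck-at-0: n1=1, n2=0, n3=1, n4=1, n5=0 [stuck-at-0], n6=1, n7=0, n8=1 → Y1=1, Y2=1 — matches
  n3 stuck-at-0: n1=1, n2=0, n3=0 [stuck-at-0], n4=0, n5=0, n6=0, n7=0, n8=0 → Y1=0, Y2=0 — eliminated
Only n5 stuck-at-0 reproduces the observed Y1=1, Y2=1.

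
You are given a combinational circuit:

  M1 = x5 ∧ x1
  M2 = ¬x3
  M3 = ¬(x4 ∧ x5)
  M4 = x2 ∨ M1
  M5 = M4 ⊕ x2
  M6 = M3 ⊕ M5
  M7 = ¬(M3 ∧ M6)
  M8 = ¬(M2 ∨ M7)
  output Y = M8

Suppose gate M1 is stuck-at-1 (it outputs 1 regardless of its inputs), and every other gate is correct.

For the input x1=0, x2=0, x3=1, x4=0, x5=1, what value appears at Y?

Propagate with M1 forced: M1=1 [stuck-at-1], M2=0, M3=1, M4=1, M5=1, M6=0, M7=1, M8=0.
So Y = 0. (Without the fault it would be 1.)

0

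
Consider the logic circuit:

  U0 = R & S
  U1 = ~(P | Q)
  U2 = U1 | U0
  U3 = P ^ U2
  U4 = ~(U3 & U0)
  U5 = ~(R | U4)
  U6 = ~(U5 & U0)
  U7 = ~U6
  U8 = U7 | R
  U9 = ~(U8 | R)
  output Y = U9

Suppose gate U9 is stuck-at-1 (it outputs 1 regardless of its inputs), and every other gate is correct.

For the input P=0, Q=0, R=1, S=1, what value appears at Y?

Propagate with U9 forced: U0=1, U1=1, U2=1, U3=1, U4=0, U5=0, U6=1, U7=0, U8=1, U9=1 [stuck-at-1].
So Y = 1. (Without the fault it would be 0.)

1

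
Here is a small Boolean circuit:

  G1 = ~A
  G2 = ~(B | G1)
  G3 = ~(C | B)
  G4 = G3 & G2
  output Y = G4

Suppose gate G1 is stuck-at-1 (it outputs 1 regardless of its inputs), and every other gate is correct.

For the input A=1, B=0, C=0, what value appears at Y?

0

Propagate with G1 forced: G1=1 [stuck-at-1], G2=0, G3=1, G4=0.
So Y = 0. (Without the fault it would be 1.)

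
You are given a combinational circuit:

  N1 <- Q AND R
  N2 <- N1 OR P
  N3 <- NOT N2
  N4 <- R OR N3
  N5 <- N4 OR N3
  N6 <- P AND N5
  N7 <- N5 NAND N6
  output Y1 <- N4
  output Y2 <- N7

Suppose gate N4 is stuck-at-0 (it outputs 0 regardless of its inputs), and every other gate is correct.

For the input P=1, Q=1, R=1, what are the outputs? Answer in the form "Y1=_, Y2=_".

Propagate with N4 forced: N1=1, N2=1, N3=0, N4=0 [stuck-at-0], N5=0, N6=0, N7=1.
So the outputs are Y1=0, Y2=1. (Without the fault they would be Y1=1, Y2=0.)

Y1=0, Y2=1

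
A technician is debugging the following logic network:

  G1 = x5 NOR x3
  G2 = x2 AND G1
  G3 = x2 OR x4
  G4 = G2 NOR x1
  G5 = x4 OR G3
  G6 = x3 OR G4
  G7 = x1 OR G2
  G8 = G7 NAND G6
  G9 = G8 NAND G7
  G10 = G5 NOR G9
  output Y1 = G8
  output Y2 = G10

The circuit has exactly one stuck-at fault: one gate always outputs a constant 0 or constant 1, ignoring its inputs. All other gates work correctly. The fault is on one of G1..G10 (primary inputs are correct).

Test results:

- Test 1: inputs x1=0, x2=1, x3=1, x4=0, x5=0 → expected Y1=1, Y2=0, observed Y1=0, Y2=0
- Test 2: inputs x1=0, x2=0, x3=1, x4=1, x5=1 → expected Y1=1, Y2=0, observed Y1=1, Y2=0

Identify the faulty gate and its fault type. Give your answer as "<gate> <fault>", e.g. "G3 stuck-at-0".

G1 stuck-at-1

Fault-free values for test 1 (x1=0, x2=1, x3=1, x4=0, x5=0): G1=0, G2=0, G3=1, G4=1, G5=1, G6=1, G7=0, G8=1, G9=1, G10=0, giving Y1=1, Y2=0. Observed Y1=0, Y2=0.
Test 1: faults giving observed Y1=0, Y2=0 are {G1 stuck-at-1, G2 stuck-at-1, G7 stuck-at-1, G8 stuck-at-0}.
Test 2 (x1=0, x2=0, x3=1, x4=1, x5=1): fault-free G1=0, G2=0, G3=1, G4=1, G5=1, G6=1, G7=0, G8=1, G9=1, G10=0 → Y1=1, Y2=0; observed Y1=1, Y2=0. Eliminates G2 stuck-at-1, G7 stuck-at-1, G8 stuck-at-0.
Only G1 stuck-at-1 is consistent with every test.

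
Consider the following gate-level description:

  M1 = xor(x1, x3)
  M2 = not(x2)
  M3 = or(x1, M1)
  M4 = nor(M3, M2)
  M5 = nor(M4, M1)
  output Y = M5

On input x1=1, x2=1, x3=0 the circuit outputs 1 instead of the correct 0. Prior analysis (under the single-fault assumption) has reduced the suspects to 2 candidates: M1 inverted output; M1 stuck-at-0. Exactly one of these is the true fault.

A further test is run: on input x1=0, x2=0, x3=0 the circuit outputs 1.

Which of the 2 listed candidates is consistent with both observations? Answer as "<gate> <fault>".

M1 stuck-at-0

Evaluate each candidate on input x1=0, x2=0, x3=0:
  M1 inverted output: M1=1 [inverted output], M2=1, M3=1, M4=0, M5=0 → 0 — eliminated
  M1 stuck-at-0: M1=0 [stuck-at-0], M2=1, M3=0, M4=0, M5=1 → 1 — matches
Only M1 stuck-at-0 reproduces the observed 1.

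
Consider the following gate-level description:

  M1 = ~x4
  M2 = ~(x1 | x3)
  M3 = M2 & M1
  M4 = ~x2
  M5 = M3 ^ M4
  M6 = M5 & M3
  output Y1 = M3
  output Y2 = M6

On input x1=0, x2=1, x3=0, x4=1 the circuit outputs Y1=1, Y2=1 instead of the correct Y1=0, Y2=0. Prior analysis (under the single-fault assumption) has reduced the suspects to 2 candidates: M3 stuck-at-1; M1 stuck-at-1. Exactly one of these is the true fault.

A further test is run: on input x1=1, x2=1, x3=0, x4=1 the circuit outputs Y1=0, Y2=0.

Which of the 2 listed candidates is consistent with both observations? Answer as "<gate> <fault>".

Evaluate each candidate on input x1=1, x2=1, x3=0, x4=1:
  M3 stuck-at-1: M1=0, M2=0, M3=1 [stuck-at-1], M4=0, M5=1, M6=1 → Y1=1, Y2=1 — eliminated
  M1 stuck-at-1: M1=1 [stuck-at-1], M2=0, M3=0, M4=0, M5=0, M6=0 → Y1=0, Y2=0 — matches
Only M1 stuck-at-1 reproduces the observed Y1=0, Y2=0.

M1 stuck-at-1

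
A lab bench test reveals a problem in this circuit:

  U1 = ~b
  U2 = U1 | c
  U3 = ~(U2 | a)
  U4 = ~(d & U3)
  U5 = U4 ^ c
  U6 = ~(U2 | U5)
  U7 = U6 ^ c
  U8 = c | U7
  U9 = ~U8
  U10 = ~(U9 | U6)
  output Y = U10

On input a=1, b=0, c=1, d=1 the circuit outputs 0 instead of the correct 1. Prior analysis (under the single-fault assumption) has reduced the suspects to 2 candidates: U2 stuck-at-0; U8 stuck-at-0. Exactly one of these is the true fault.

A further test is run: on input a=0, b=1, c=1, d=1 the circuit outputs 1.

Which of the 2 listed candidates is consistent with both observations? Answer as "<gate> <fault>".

Evaluate each candidate on input a=0, b=1, c=1, d=1:
  U2 stuck-at-0: U1=0, U2=0 [stuck-at-0], U3=1, U4=0, U5=1, U6=0, U7=1, U8=1, U9=0, U10=1 → 1 — matches
  U8 stuck-at-0: U1=0, U2=1, U3=0, U4=1, U5=0, U6=0, U7=1, U8=0 [stuck-at-0], U9=1, U10=0 → 0 — eliminated
Only U2 stuck-at-0 reproduces the observed 1.

U2 stuck-at-0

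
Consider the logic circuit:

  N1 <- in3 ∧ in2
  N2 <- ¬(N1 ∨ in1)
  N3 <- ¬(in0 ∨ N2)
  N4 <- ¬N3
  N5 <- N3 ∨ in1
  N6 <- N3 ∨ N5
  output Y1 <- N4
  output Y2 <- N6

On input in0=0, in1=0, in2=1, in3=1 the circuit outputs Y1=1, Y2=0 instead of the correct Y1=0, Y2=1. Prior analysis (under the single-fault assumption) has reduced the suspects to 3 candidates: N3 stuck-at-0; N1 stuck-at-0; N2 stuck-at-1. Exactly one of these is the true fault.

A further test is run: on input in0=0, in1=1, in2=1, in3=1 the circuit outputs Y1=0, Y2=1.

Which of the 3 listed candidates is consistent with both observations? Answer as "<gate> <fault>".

N1 stuck-at-0

Evaluate each candidate on input in0=0, in1=1, in2=1, in3=1:
  N3 stuck-at-0: N1=1, N2=0, N3=0 [stuck-at-0], N4=1, N5=1, N6=1 → Y1=1, Y2=1 — eliminated
  N1 stuck-at-0: N1=0 [stuck-at-0], N2=0, N3=1, N4=0, N5=1, N6=1 → Y1=0, Y2=1 — matches
  N2 stuck-at-1: N1=1, N2=1 [stuck-at-1], N3=0, N4=1, N5=1, N6=1 → Y1=1, Y2=1 — eliminated
Only N1 stuck-at-0 reproduces the observed Y1=0, Y2=1.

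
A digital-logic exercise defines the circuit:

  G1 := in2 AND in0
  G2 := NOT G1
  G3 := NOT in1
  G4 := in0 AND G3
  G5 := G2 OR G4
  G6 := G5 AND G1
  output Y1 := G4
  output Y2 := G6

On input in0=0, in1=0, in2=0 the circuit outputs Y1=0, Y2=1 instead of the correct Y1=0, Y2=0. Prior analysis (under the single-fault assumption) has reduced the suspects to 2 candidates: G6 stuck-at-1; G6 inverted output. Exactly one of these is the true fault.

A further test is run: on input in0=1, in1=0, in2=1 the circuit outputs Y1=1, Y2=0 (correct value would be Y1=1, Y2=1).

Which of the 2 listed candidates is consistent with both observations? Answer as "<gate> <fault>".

Evaluate each candidate on input in0=1, in1=0, in2=1:
  G6 stuck-at-1: G1=1, G2=0, G3=1, G4=1, G5=1, G6=1 [stuck-at-1] → Y1=1, Y2=1 — eliminated
  G6 inverted output: G1=1, G2=0, G3=1, G4=1, G5=1, G6=0 [inverted output] → Y1=1, Y2=0 — matches
Only G6 inverted output reproduces the observed Y1=1, Y2=0.

G6 inverted output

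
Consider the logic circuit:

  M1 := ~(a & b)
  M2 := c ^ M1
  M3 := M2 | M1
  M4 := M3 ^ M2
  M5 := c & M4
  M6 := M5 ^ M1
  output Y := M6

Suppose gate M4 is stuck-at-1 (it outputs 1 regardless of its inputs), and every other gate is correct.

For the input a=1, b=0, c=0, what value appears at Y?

Propagate with M4 forced: M1=1, M2=1, M3=1, M4=1 [stuck-at-1], M5=0, M6=1.
So Y = 1. (Same as the fault-free value — the fault is masked on this input.)

1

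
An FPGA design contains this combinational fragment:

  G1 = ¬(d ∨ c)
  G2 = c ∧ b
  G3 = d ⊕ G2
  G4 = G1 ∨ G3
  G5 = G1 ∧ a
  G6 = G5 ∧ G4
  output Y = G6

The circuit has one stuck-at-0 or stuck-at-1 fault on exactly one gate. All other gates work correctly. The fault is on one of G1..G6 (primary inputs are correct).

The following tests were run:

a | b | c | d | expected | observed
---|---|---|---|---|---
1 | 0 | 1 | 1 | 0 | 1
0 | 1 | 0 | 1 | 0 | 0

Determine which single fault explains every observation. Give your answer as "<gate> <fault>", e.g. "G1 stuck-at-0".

G1 stuck-at-1

Fault-free values for test 1 (a=1, b=0, c=1, d=1): G1=0, G2=0, G3=1, G4=1, G5=0, G6=0, giving Y=0. Observed 1.
Test 1: faults giving observed 1 are {G1 stuck-at-1, G5 stuck-at-1, G6 stuck-at-1}.
Test 2 (a=0, b=1, c=0, d=1): fault-free G1=0, G2=0, G3=1, G4=1, G5=0, G6=0 → 0; observed 0. Eliminates G5 stuck-at-1, G6 stuck-at-1.
Only G1 stuck-at-1 is consistent with every test.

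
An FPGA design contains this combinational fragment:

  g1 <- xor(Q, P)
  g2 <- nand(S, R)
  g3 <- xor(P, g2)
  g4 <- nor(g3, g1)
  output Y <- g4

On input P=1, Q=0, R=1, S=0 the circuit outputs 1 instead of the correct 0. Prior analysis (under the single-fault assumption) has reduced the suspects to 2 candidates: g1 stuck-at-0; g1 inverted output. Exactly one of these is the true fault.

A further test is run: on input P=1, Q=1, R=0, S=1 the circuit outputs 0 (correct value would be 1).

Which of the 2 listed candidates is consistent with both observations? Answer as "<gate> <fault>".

Evaluate each candidate on input P=1, Q=1, R=0, S=1:
  g1 stuck-at-0: g1=0 [stuck-at-0], g2=1, g3=0, g4=1 → 1 — eliminated
  g1 inverted output: g1=1 [inverted output], g2=1, g3=0, g4=0 → 0 — matches
Only g1 inverted output reproduces the observed 0.

g1 inverted output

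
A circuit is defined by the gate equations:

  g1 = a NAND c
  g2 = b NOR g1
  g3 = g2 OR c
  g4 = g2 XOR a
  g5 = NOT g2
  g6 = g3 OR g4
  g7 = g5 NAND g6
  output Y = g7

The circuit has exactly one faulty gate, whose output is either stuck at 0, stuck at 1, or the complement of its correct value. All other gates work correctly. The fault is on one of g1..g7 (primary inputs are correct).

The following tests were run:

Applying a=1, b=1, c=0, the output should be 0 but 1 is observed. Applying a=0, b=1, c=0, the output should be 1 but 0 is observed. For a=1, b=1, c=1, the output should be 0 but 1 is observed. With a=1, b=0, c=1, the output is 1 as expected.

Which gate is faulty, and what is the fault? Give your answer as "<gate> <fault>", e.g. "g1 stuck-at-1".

Fault-free values for test 1 (a=1, b=1, c=0): g1=1, g2=0, g3=0, g4=1, g5=1, g6=1, g7=0, giving Y=0. Observed 1.
Test 1: faults giving observed 1 are {g2 stuck-at-1, g2 inverted output, g4 stuck-at-0, g4 inverted output, g5 stuck-at-0, g5 inverted output, g6 stuck-at-0, g6 inverted output, g7 stuck-at-1, g7 inverted output}.
Test 2 (a=0, b=1, c=0): fault-free g1=1, g2=0, g3=0, g4=0, g5=1, g6=0, g7=1 → 1; observed 0. Eliminates g2 stuck-at-1, g2 inverted output, g4 stuck-at-0, g5 stuck-at-0, g5 inverted output, g6 stuck-at-0, g7 stuck-at-1.
Test 3 (a=1, b=1, c=1): fault-free g1=0, g2=0, g3=1, g4=1, g5=1, g6=1, g7=0 → 0; observed 1. Eliminates g4 inverted output.
Test 4 (a=1, b=0, c=1): fault-free g1=0, g2=1, g3=1, g4=0, g5=0, g6=1, g7=1 → 1; observed 1. Eliminates g7 inverted output.
Only g6 inverted output is consistent with every test.

g6 inverted output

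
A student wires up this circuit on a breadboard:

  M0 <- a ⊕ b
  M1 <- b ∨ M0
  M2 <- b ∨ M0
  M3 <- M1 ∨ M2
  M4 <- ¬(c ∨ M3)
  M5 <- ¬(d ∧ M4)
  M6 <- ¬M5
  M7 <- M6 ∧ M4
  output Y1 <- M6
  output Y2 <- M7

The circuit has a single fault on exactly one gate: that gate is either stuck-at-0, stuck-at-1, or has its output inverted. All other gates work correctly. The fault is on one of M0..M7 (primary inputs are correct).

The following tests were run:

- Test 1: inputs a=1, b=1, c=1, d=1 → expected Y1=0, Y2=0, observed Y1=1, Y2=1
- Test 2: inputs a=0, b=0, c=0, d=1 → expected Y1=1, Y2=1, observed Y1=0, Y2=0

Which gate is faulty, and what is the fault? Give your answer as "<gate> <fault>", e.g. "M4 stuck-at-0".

M4 inverted output

Fault-free values for test 1 (a=1, b=1, c=1, d=1): M0=0, M1=1, M2=1, M3=1, M4=0, M5=1, M6=0, M7=0, giving Y1=0, Y2=0. Observed Y1=1, Y2=1.
Test 1: faults giving observed Y1=1, Y2=1 are {M4 stuck-at-1, M4 inverted output}.
Test 2 (a=0, b=0, c=0, d=1): fault-free M0=0, M1=0, M2=0, M3=0, M4=1, M5=0, M6=1, M7=1 → Y1=1, Y2=1; observed Y1=0, Y2=0. Eliminates M4 stuck-at-1.
Only M4 inverted output is consistent with every test.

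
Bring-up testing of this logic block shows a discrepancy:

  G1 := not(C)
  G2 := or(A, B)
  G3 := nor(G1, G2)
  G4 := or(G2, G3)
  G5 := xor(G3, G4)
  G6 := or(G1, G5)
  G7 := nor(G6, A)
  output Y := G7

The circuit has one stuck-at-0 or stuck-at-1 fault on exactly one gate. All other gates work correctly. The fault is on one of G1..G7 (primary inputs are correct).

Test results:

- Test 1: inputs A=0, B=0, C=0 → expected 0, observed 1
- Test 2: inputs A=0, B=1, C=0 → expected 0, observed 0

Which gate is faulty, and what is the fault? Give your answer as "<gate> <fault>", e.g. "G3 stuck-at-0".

Fault-free values for test 1 (A=0, B=0, C=0): G1=1, G2=0, G3=0, G4=0, G5=0, G6=1, G7=0, giving Y=0. Observed 1.
Test 1: faults giving observed 1 are {G1 stuck-at-0, G6 stuck-at-0, G7 stuck-at-1}.
Test 2 (A=0, B=1, C=0): fault-free G1=1, G2=1, G3=0, G4=1, G5=1, G6=1, G7=0 → 0; observed 0. Eliminates G6 stuck-at-0, G7 stuck-at-1.
Only G1 stuck-at-0 is consistent with every test.

G1 stuck-at-0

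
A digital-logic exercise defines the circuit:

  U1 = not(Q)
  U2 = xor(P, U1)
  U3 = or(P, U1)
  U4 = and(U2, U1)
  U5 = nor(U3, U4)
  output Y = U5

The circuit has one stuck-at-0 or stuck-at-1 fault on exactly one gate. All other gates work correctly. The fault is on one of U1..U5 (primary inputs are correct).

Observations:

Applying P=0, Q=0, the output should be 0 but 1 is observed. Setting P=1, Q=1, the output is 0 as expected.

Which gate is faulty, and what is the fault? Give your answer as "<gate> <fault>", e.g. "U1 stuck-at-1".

U1 stuck-at-0

Fault-free values for test 1 (P=0, Q=0): U1=1, U2=1, U3=1, U4=1, U5=0, giving Y=0. Observed 1.
Test 1: faults giving observed 1 are {U1 stuck-at-0, U5 stuck-at-1}.
Test 2 (P=1, Q=1): fault-free U1=0, U2=1, U3=1, U4=0, U5=0 → 0; observed 0. Eliminates U5 stuck-at-1.
Only U1 stuck-at-0 is consistent with every test.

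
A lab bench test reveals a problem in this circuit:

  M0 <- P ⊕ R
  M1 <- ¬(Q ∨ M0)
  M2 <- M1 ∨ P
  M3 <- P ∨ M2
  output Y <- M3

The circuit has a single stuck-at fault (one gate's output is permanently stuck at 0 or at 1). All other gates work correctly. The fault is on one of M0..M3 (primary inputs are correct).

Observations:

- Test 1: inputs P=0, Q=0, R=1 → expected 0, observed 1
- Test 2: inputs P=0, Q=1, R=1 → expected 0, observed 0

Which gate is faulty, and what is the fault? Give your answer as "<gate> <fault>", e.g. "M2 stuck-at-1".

Fault-free values for test 1 (P=0, Q=0, R=1): M0=1, M1=0, M2=0, M3=0, giving Y=0. Observed 1.
Test 1: faults giving observed 1 are {M0 stuck-at-0, M1 stuck-at-1, M2 stuck-at-1, M3 stuck-at-1}.
Test 2 (P=0, Q=1, R=1): fault-free M0=1, M1=0, M2=0, M3=0 → 0; observed 0. Eliminates M1 stuck-at-1, M2 stuck-at-1, M3 stuck-at-1.
Only M0 stuck-at-0 is consistent with every test.

M0 stuck-at-0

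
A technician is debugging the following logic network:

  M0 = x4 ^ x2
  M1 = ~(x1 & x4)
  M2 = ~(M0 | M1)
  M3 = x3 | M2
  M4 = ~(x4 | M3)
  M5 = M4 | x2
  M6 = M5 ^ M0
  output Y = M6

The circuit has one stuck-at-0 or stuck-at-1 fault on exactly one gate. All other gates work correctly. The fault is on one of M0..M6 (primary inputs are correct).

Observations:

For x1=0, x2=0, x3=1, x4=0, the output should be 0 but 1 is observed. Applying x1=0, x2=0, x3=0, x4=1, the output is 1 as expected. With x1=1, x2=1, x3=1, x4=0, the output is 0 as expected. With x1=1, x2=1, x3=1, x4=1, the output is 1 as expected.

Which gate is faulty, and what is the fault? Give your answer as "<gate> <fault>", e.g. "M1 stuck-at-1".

Fault-free values for test 1 (x1=0, x2=0, x3=1, x4=0): M0=0, M1=1, M2=0, M3=1, M4=0, M5=0, M6=0, giving Y=0. Observed 1.
Test 1: faults giving observed 1 are {M0 stuck-at-1, M3 stuck-at-0, M4 stuck-at-1, M5 stuck-at-1, M6 stuck-at-1}.
Test 2 (x1=0, x2=0, x3=0, x4=1): fault-free M0=1, M1=1, M2=0, M3=0, M4=0, M5=0, M6=1 → 1; observed 1. Eliminates M4 stuck-at-1, M5 stuck-at-1.
Test 3 (x1=1, x2=1, x3=1, x4=0): fault-free M0=1, M1=1, M2=0, M3=1, M4=0, M5=1, M6=0 → 0; observed 0. Eliminates M6 stuck-at-1.
Test 4 (x1=1, x2=1, x3=1, x4=1): fault-free M0=0, M1=0, M2=1, M3=1, M4=0, M5=1, M6=1 → 1; observed 1. Eliminates M0 stuck-at-1.
Only M3 stuck-at-0 is consistent with every test.

M3 stuck-at-0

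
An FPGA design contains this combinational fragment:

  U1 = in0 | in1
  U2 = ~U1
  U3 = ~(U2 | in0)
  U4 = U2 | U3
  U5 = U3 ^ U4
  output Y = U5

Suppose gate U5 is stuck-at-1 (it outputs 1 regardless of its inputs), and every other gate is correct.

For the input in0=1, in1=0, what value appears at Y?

Propagate with U5 forced: U1=1, U2=0, U3=0, U4=0, U5=1 [stuck-at-1].
So Y = 1. (Without the fault it would be 0.)

1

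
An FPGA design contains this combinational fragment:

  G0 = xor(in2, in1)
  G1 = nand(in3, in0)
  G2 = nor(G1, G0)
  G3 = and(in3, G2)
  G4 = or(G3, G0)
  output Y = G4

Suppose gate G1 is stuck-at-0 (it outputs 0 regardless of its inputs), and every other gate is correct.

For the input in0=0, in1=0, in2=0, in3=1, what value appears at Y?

Propagate with G1 forced: G0=0, G1=0 [stuck-at-0], G2=1, G3=1, G4=1.
So Y = 1. (Without the fault it would be 0.)

1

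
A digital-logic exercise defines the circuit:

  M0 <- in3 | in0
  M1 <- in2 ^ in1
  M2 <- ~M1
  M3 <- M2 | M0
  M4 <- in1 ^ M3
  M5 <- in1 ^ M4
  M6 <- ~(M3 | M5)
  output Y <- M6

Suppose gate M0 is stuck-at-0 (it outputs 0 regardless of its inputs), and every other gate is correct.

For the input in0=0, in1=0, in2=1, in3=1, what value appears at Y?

Propagate with M0 forced: M0=0 [stuck-at-0], M1=1, M2=0, M3=0, M4=0, M5=0, M6=1.
So Y = 1. (Without the fault it would be 0.)

1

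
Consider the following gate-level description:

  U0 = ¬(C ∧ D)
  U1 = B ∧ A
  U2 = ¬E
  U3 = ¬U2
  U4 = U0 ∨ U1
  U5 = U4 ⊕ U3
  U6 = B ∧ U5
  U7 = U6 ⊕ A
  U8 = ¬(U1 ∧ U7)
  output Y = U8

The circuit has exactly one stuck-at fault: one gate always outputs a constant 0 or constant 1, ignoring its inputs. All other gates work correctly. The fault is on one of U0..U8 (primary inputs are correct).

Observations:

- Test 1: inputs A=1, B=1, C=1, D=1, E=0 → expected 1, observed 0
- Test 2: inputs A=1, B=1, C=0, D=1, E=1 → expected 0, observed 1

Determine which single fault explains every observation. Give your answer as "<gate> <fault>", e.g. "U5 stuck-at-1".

Fault-free values for test 1 (A=1, B=1, C=1, D=1, E=0): U0=0, U1=1, U2=1, U3=0, U4=1, U5=1, U6=1, U7=0, U8=1, giving Y=1. Observed 0.
Test 1: faults giving observed 0 are {U2 stuck-at-0, U3 stuck-at-1, U4 stuck-at-0, U5 stuck-at-0, U6 stuck-at-0, U7 stuck-at-1, U8 stuck-at-0}.
Test 2 (A=1, B=1, C=0, D=1, E=1): fault-free U0=1, U1=1, U2=0, U3=1, U4=1, U5=0, U6=0, U7=1, U8=0 → 0; observed 1. Eliminates U2 stuck-at-0, U3 stuck-at-1, U5 stuck-at-0, U6 stuck-at-0, U7 stuck-at-1, U8 stuck-at-0.
Only U4 stuck-at-0 is consistent with every test.

U4 stuck-at-0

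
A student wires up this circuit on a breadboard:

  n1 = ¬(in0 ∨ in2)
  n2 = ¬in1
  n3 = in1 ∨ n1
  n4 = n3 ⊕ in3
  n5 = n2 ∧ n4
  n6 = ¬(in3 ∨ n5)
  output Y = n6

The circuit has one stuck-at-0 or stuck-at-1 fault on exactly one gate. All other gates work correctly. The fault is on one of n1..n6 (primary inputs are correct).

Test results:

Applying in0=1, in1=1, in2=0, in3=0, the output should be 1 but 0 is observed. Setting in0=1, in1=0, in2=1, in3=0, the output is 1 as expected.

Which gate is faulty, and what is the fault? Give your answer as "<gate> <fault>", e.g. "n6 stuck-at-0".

Fault-free values for test 1 (in0=1, in1=1, in2=0, in3=0): n1=0, n2=0, n3=1, n4=1, n5=0, n6=1, giving Y=1. Observed 0.
Test 1: faults giving observed 0 are {n2 stuck-at-1, n5 stuck-at-1, n6 stuck-at-0}.
Test 2 (in0=1, in1=0, in2=1, in3=0): fault-free n1=0, n2=1, n3=0, n4=0, n5=0, n6=1 → 1; observed 1. Eliminates n5 stuck-at-1, n6 stuck-at-0.
Only n2 stuck-at-1 is consistent with every test.

n2 stuck-at-1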